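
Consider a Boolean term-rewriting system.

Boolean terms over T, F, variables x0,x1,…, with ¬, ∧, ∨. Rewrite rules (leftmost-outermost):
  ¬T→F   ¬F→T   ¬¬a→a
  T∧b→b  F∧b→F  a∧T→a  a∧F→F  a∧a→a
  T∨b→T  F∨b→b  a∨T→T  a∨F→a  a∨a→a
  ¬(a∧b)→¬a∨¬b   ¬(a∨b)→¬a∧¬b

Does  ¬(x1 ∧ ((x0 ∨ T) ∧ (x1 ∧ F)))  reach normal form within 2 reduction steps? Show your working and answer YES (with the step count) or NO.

  start: ¬(x1 ∧ ((x0 ∨ T) ∧ (x1 ∧ F)))
  [1] ¬x1 ∨ ¬((x0 ∨ T) ∧ (x1 ∧ F))
  [2] ¬x1 ∨ (¬(x0 ∨ T) ∨ ¬(x1 ∧ F))

Answer: NO — after 2 steps the term is ¬x1 ∨ (¬(x0 ∨ T) ∨ ¬(x1 ∧ F)), not yet normal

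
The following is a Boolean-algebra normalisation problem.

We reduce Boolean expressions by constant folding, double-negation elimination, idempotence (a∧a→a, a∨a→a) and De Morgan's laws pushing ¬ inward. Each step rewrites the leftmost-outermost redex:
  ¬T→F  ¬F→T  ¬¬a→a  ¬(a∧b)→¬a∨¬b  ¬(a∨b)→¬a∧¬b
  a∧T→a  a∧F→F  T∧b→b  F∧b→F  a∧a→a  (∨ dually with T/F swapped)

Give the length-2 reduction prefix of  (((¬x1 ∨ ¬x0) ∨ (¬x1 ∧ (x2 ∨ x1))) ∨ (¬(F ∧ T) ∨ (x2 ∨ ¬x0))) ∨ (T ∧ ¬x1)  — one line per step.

Answer: after 2 steps: (((¬x1 ∨ ¬x0) ∨ (¬x1 ∧ (x2 ∨ x1))) ∨ ((T ∨ ¬T) ∨ (x2 ∨ ¬x0))) ∨ (T ∧ ¬x1)

Derivation:
  start: (((¬x1 ∨ ¬x0) ∨ (¬x1 ∧ (x2 ∨ x1))) ∨ (¬(F ∧ T) ∨ (x2 ∨ ¬x0))) ∨ (T ∧ ¬x1)
  step 1: (((¬x1 ∨ ¬x0) ∨ (¬x1 ∧ (x2 ∨ x1))) ∨ ((¬F ∨ ¬T) ∨ (x2 ∨ ¬x0))) ∨ (T ∧ ¬x1)
  step 2: (((¬x1 ∨ ¬x0) ∨ (¬x1 ∧ (x2 ∨ x1))) ∨ ((T ∨ ¬T) ∨ (x2 ∨ ¬x0))) ∨ (T ∧ ¬x1)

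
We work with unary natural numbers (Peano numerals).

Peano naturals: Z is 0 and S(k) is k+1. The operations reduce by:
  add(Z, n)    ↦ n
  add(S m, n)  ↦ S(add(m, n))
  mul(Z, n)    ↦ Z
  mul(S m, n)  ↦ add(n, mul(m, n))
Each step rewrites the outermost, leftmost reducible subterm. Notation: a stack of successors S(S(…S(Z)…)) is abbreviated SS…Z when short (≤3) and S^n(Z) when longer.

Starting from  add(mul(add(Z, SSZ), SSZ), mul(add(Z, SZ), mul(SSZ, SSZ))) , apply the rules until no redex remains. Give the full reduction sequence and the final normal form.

  start: add(mul(add(Z, SSZ), SSZ), mul(add(Z, SZ), mul(SSZ, SSZ)))
  step 1: add(mul(SSZ, SSZ), mul(add(Z, SZ), mul(SSZ, SSZ)))
  step 2: add(add(SSZ, mul(SZ, SSZ)), mul(add(Z, SZ), mul(SSZ, SSZ)))
  step 3: add(S(add(SZ, mul(SZ, SSZ))), mul(add(Z, SZ), mul(SSZ, SSZ)))
  step 4: S(add(add(SZ, mul(SZ, SSZ)), mul(add(Z, SZ), mul(SSZ, SSZ))))
  step 5: S(add(S(add(Z, mul(SZ, SSZ))), mul(add(Z, SZ), mul(SSZ, SSZ))))
  step 6: S(S(add(add(Z, mul(SZ, SSZ)), mul(add(Z, SZ), mul(SSZ, SSZ)))))
  step 7: S(S(add(mul(SZ, SSZ), mul(add(Z, SZ), mul(SSZ, SSZ)))))
  step 8: S(S(add(add(SSZ, mul(Z, SSZ)), mul(add(Z, SZ), mul(SSZ, SSZ)))))
  step 9: S(S(add(S(add(SZ, mul(Z, SSZ))), mul(add(Z, SZ), mul(SSZ, SSZ)))))
  step 10: S(S(S(add(add(SZ, mul(Z, SSZ)), mul(add(Z, SZ), mul(SSZ, SSZ))))))
  step 11: S(S(S(add(S(add(Z, mul(Z, SSZ))), mul(add(Z, SZ), mul(SSZ, SSZ))))))
  step 12: S(S(S(S(add(add(Z, mul(Z, SSZ)), mul(add(Z, SZ), mul(SSZ, SSZ)))))))
  step 13: S(S(S(S(add(mul(Z, SSZ), mul(add(Z, SZ), mul(SSZ, SSZ)))))))
  step 14: S(S(S(S(add(Z, mul(add(Z, SZ), mul(SSZ, SSZ)))))))
  step 15: S(S(S(S(mul(add(Z, SZ), mul(SSZ, SSZ))))))
  step 16: S(S(S(S(mul(SZ, mul(SSZ, SSZ))))))
  step 17: S(S(S(S(add(mul(SSZ, SSZ), mul(Z, mul(SSZ, SSZ)))))))
  step 18: S(S(S(S(add(add(SSZ, mul(SZ, SSZ)), mul(Z, mul(SSZ, SSZ)))))))
  step 19: S(S(S(S(add(S(add(SZ, mul(SZ, SSZ))), mul(Z, mul(SSZ, SSZ)))))))
  step 20: S(S(S(S(S(add(add(SZ, mul(SZ, SSZ)), mul(Z, mul(SSZ, SSZ))))))))
  step 21: S(S(S(S(S(add(S(add(Z, mul(SZ, SSZ))), mul(Z, mul(SSZ, SSZ))))))))
  step 22: S(S(S(S(S(S(add(add(Z, mul(SZ, SSZ)), mul(Z, mul(SSZ, SSZ)))))))))
  step 23: S(S(S(S(S(S(add(mul(SZ, SSZ), mul(Z, mul(SSZ, SSZ)))))))))
  step 24: S(S(S(S(S(S(add(add(SSZ, mul(Z, SSZ)), mul(Z, mul(SSZ, SSZ)))))))))
  step 25: S(S(S(S(S(S(add(S(add(SZ, mul(Z, SSZ))), mul(Z, mul(SSZ, SSZ)))))))))
  step 26: S(S(S(S(S(S(S(add(add(SZ, mul(Z, SSZ)), mul(Z, mul(SSZ, SSZ))))))))))
  step 27: S(S(S(S(S(S(S(add(S(add(Z, mul(Z, SSZ))), mul(Z, mul(SSZ, SSZ))))))))))
  step 28: S(S(S(S(S(S(S(S(add(add(Z, mul(Z, SSZ)), mul(Z, mul(SSZ, SSZ)))))))))))
  step 29: S(S(S(S(S(S(S(S(add(mul(Z, SSZ), mul(Z, mul(SSZ, SSZ)))))))))))
  step 30: S(S(S(S(S(S(S(S(add(Z, mul(Z, mul(SSZ, SSZ)))))))))))
  step 31: S(S(S(S(S(S(S(S(mul(Z, mul(SSZ, SSZ))))))))))
  step 32: S^8(Z)

Answer: normal form = S^8(Z)  (in 32 steps)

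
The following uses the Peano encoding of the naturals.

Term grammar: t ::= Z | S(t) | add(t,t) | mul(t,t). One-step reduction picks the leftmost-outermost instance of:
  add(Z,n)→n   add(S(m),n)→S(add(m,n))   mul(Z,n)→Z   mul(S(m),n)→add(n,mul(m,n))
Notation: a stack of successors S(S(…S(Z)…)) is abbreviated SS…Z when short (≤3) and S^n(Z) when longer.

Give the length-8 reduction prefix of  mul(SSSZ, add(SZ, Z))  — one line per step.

  start: mul(SSSZ, add(SZ, Z))
  step 1: add(add(SZ, Z), mul(SSZ, add(SZ, Z)))
  step 2: add(S(add(Z, Z)), mul(SSZ, add(SZ, Z)))
  step 3: S(add(add(Z, Z), mul(SSZ, add(SZ, Z))))
  step 4: S(add(Z, mul(SSZ, add(SZ, Z))))
  step 5: S(mul(SSZ, add(SZ, Z)))
  step 6: S(add(add(SZ, Z), mul(SZ, add(SZ, Z))))
  step 7: S(add(S(add(Z, Z)), mul(SZ, add(SZ, Z))))
  step 8: S(S(add(add(Z, Z), mul(SZ, add(SZ, Z)))))

Answer: after 8 steps: S(S(add(add(Z, Z), mul(SZ, add(SZ, Z)))))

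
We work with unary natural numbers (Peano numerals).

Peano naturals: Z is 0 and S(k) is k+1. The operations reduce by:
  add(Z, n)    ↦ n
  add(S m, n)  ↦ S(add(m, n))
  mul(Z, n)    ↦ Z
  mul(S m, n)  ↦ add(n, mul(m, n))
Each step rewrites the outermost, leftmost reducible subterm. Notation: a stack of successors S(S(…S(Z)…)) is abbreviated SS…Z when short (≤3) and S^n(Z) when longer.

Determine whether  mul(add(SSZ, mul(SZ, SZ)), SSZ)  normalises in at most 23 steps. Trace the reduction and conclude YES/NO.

  start: mul(add(SSZ, mul(SZ, SZ)), SSZ)
  [1] mul(S(add(SZ, mul(SZ, SZ))), SSZ)
  [2] add(SSZ, mul(add(SZ, mul(SZ, SZ)), SSZ))
  [3] S(add(SZ, mul(add(SZ, mul(SZ, SZ)), SSZ)))
  [4] S(S(add(Z, mul(add(SZ, mul(SZ, SZ)), SSZ))))
  [5] S(S(mul(add(SZ, mul(SZ, SZ)), SSZ)))
  [6] S(S(mul(S(add(Z, mul(SZ, SZ))), SSZ)))
  [7] S(S(add(SSZ, mul(add(Z, mul(SZ, SZ)), SSZ))))
  [8] S(S(S(add(SZ, mul(add(Z, mul(SZ, SZ)), SSZ)))))
  [9] S(S(S(S(add(Z, mul(add(Z, mul(SZ, SZ)), SSZ))))))
  [10] S(S(S(S(mul(add(Z, mul(SZ, SZ)), SSZ)))))
  [11] S(S(S(S(mul(mul(SZ, SZ), SSZ)))))
  [12] S(S(S(S(mul(add(SZ, mul(Z, SZ)), SSZ)))))
  [13] S(S(S(S(mul(S(add(Z, mul(Z, SZ))), SSZ)))))
  [14] S(S(S(S(add(SSZ, mul(add(Z, mul(Z, SZ)), SSZ))))))
  [15] S(S(S(S(S(add(SZ, mul(add(Z, mul(Z, SZ)), SSZ)))))))
  [16] S(S(S(S(S(S(add(Z, mul(add(Z, mul(Z, SZ)), SSZ))))))))
  [17] S(S(S(S(S(S(mul(add(Z, mul(Z, SZ)), SSZ)))))))
  [18] S(S(S(S(S(S(mul(mul(Z, SZ), SSZ)))))))
  [19] S(S(S(S(S(S(mul(Z, SSZ)))))))
  [20] S^6(Z)

Answer: YES — reaches normal form S^6(Z) in 20 ≤ 23 steps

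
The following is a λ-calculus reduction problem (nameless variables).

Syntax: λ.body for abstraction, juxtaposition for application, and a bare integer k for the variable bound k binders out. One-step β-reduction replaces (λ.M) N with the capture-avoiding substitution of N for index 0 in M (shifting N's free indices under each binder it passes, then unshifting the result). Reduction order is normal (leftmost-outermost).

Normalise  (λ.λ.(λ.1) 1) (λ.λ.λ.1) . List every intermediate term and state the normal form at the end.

  start: (λ.λ.(λ.1) 1) (λ.λ.λ.1)
  step 1: λ.(λ.1) (λ.λ.λ.1)
  step 2: λ.0

Answer: normal form = λ.0  (in 2 steps)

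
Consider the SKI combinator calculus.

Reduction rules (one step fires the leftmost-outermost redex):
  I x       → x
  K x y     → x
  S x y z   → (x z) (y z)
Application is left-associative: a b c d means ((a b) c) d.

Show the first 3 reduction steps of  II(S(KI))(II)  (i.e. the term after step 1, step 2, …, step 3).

Answer: after 3 steps: S(KI)I

Derivation:
  start: II(S(KI))(II)
  →1  I(S(KI))(II)
  →2  S(KI)(II)
  →3  S(KI)I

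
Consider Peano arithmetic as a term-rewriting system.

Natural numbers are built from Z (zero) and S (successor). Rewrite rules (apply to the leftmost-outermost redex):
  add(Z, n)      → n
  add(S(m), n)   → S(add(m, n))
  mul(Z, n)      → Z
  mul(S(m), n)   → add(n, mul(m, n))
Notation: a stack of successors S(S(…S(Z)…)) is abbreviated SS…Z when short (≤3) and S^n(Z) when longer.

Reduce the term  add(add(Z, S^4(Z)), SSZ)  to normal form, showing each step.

  start: add(add(Z, S^4(Z)), SSZ)
  →1  add(S^4(Z), SSZ)
  →2  S(add(SSSZ, SSZ))
  →3  S(S(add(SSZ, SSZ)))
  →4  S(S(S(add(SZ, SSZ))))
  →5  S(S(S(S(add(Z, SSZ)))))
  →6  S^6(Z)

Answer: normal form = S^6(Z)  (in 6 steps)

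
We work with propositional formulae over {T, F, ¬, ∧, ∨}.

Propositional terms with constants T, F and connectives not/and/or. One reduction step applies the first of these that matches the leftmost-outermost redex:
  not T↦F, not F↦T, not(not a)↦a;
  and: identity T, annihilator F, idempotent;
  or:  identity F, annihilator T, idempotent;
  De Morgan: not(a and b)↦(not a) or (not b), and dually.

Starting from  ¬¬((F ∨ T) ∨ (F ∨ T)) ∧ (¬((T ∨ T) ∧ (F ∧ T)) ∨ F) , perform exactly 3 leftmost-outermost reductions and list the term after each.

Answer: after 3 steps: T ∧ (¬((T ∨ T) ∧ (F ∧ T)) ∨ F)

Working:
  start: ¬¬((F ∨ T) ∨ (F ∨ T)) ∧ (¬((T ∨ T) ∧ (F ∧ T)) ∨ F)
  [1] ((F ∨ T) ∨ (F ∨ T)) ∧ (¬((T ∨ T) ∧ (F ∧ T)) ∨ F)
  [2] (F ∨ T) ∧ (¬((T ∨ T) ∧ (F ∧ T)) ∨ F)
  [3] T ∧ (¬((T ∨ T) ∧ (F ∧ T)) ∨ F)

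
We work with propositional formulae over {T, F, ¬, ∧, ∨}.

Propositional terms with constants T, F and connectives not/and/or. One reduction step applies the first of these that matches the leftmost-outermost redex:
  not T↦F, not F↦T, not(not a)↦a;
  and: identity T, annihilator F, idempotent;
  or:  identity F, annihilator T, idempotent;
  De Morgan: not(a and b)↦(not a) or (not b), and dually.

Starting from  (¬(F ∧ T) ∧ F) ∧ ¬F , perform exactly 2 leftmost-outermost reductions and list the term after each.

Answer: after 2 steps: F

Reduction:
  start: (¬(F ∧ T) ∧ F) ∧ ¬F
  →1  F ∧ ¬F
  →2  F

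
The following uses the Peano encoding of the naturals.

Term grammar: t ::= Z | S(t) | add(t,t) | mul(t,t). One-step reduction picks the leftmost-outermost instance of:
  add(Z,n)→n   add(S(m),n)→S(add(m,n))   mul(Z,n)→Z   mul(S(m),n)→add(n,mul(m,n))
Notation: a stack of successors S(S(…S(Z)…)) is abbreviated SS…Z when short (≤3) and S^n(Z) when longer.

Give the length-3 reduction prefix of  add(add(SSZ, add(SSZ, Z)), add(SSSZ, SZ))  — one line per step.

  start: add(add(SSZ, add(SSZ, Z)), add(SSSZ, SZ))
  →1  add(S(add(SZ, add(SSZ, Z))), add(SSSZ, SZ))
  →2  S(add(add(SZ, add(SSZ, Z)), add(SSSZ, SZ)))
  →3  S(add(S(add(Z, add(SSZ, Z))), add(SSSZ, SZ)))

Answer: after 3 steps: S(add(S(add(Z, add(SSZ, Z))), add(SSSZ, SZ)))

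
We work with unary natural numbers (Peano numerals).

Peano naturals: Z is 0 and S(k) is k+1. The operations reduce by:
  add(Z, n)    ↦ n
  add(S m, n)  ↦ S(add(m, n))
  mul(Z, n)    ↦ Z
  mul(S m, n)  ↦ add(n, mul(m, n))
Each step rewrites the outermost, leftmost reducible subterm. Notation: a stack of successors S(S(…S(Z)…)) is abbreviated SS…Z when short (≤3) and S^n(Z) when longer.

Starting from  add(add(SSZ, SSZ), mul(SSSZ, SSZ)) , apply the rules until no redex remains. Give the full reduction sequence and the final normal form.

Answer: normal form = S^10(Z)  (in 21 steps)

Working:
  start: add(add(SSZ, SSZ), mul(SSSZ, SSZ))
  [1] add(S(add(SZ, SSZ)), mul(SSSZ, SSZ))
  [2] S(add(add(SZ, SSZ), mul(SSSZ, SSZ)))
  [3] S(add(S(add(Z, SSZ)), mul(SSSZ, SSZ)))
  [4] S(S(add(add(Z, SSZ), mul(SSSZ, SSZ))))
  [5] S(S(add(SSZ, mul(SSSZ, SSZ))))
  [6] S(S(S(add(SZ, mul(SSSZ, SSZ)))))
  [7] S(S(S(S(add(Z, mul(SSSZ, SSZ))))))
  [8] S(S(S(S(mul(SSSZ, SSZ)))))
  [9] S(S(S(S(add(SSZ, mul(SSZ, SSZ))))))
  [10] S(S(S(S(S(add(SZ, mul(SSZ, SSZ)))))))
  [11] S(S(S(S(S(S(add(Z, mul(SSZ, SSZ))))))))
  [12] S(S(S(S(S(S(mul(SSZ, SSZ)))))))
  [13] S(S(S(S(S(S(add(SSZ, mul(SZ, SSZ))))))))
  [14] S(S(S(S(S(S(S(add(SZ, mul(SZ, SSZ)))))))))
  [15] S(S(S(S(S(S(S(S(add(Z, mul(SZ, SSZ))))))))))
  [16] S(S(S(S(S(S(S(S(mul(SZ, SSZ)))))))))
  [17] S(S(S(S(S(S(S(S(add(SSZ, mul(Z, SSZ))))))))))
  [18] S(S(S(S(S(S(S(S(S(add(SZ, mul(Z, SSZ)))))))))))
  [19] S(S(S(S(S(S(S(S(S(S(add(Z, mul(Z, SSZ))))))))))))
  [20] S(S(S(S(S(S(S(S(S(S(mul(Z, SSZ)))))))))))
  [21] S^10(Z)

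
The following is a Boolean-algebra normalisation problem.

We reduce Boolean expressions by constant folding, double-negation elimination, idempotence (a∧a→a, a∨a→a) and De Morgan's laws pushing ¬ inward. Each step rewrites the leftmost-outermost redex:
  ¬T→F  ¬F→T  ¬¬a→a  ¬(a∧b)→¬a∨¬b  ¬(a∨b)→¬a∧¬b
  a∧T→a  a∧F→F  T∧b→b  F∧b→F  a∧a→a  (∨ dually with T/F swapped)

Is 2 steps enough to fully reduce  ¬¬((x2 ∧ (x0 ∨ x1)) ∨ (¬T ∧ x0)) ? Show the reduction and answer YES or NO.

  start: ¬¬((x2 ∧ (x0 ∨ x1)) ∨ (¬T ∧ x0))
  [1] (x2 ∧ (x0 ∨ x1)) ∨ (¬T ∧ x0)
  [2] (x2 ∧ (x0 ∨ x1)) ∨ (F ∧ x0)

Answer: NO — after 2 steps the term is (x2 ∧ (x0 ∨ x1)) ∨ (F ∧ x0), not yet normal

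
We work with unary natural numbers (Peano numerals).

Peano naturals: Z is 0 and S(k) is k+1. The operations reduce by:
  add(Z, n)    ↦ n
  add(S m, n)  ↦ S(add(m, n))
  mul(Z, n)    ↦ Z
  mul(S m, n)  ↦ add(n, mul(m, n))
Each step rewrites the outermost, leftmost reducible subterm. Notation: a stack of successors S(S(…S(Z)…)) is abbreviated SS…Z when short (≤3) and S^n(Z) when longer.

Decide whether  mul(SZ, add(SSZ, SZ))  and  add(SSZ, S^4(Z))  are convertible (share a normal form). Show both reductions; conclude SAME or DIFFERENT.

Answer: DIFFERENT — A ⇓ SSSZ, B ⇓ S^6(Z)

Reduction:
Term A:
  start: mul(SZ, add(SSZ, SZ))
  [1] add(add(SSZ, SZ), mul(Z, add(SSZ, SZ)))
  [2] add(S(add(SZ, SZ)), mul(Z, add(SSZ, SZ)))
  [3] S(add(add(SZ, SZ), mul(Z, add(SSZ, SZ))))
  [4] S(add(S(add(Z, SZ)), mul(Z, add(SSZ, SZ))))
  [5] S(S(add(add(Z, SZ), mul(Z, add(SSZ, SZ)))))
  [6] S(S(add(SZ, mul(Z, add(SSZ, SZ)))))
  [7] S(S(S(add(Z, mul(Z, add(SSZ, SZ))))))
  [8] S(S(S(mul(Z, add(SSZ, SZ)))))
  [9] SSSZ

Term B:
  start: add(SSZ, S^4(Z))
  [1] S(add(SZ, S^4(Z)))
  [2] S(S(add(Z, S^4(Z))))
  [3] S^6(Z)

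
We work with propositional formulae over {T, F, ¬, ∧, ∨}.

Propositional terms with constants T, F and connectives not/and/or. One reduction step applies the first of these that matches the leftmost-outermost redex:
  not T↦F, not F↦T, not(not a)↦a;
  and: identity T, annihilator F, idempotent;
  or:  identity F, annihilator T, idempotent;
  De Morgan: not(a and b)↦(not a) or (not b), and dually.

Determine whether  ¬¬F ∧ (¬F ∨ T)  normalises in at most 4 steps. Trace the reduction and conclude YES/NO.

Answer: YES — reaches normal form F in 2 ≤ 4 steps

Reduction:
  start: ¬¬F ∧ (¬F ∨ T)
  step 1: F ∧ (¬F ∨ T)
  step 2: F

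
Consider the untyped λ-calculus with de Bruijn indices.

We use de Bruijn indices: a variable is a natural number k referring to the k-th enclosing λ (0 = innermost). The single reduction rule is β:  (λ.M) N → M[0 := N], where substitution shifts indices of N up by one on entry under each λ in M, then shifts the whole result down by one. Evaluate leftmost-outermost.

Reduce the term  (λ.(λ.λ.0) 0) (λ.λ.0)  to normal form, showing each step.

  start: (λ.(λ.λ.0) 0) (λ.λ.0)
  [1] (λ.λ.0) (λ.λ.0)
  [2] λ.0

Answer: normal form = λ.0  (in 2 steps)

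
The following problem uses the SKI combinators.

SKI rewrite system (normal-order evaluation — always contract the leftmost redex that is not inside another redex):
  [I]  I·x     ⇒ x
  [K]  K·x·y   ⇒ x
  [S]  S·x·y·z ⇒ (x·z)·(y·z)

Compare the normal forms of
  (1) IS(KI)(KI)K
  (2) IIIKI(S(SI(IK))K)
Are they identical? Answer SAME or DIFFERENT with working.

Term A:
  start: IS(KI)(KI)K
  step 1: S(KI)(KI)K
  step 2: KIK(KIK)
  step 3: I(KIK)
  step 4: KIK
  step 5: I

Term B:
  start: IIIKI(S(SI(IK))K)
  step 1: IIKI(S(SI(IK))K)
  step 2: IKI(S(SI(IK))K)
  step 3: KI(S(SI(IK))K)
  step 4: I

Answer: SAME — A ⇓ I, B ⇓ I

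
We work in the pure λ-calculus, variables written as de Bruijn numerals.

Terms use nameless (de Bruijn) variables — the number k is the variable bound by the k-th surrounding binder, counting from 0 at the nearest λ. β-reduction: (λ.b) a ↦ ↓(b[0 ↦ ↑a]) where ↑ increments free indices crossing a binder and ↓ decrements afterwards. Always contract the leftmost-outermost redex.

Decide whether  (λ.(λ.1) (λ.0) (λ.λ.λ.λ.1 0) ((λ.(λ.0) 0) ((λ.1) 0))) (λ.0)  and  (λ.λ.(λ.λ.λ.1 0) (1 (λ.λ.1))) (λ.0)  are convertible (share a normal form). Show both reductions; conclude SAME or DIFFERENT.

Answer: SAME — A ⇓ λ.λ.λ.1 0, B ⇓ λ.λ.λ.1 0

Working:
Term A:
  start: (λ.(λ.1) (λ.0) (λ.λ.λ.λ.1 0) ((λ.(λ.0) 0) ((λ.1) 0))) (λ.0)
  →1  (λ.λ.0) (λ.0) (λ.λ.λ.λ.1 0) ((λ.(λ.0) 0) ((λ.λ.0) (λ.0)))
  →2  (λ.0) (λ.λ.λ.λ.1 0) ((λ.(λ.0) 0) ((λ.λ.0) (λ.0)))
  →3  (λ.λ.λ.λ.1 0) ((λ.(λ.0) 0) ((λ.λ.0) (λ.0)))
  →4  λ.λ.λ.1 0

Term B:
  start: (λ.λ.(λ.λ.λ.1 0) (1 (λ.λ.1))) (λ.0)
  →1  λ.(λ.λ.λ.1 0) ((λ.0) (λ.λ.1))
  →2  λ.λ.λ.1 0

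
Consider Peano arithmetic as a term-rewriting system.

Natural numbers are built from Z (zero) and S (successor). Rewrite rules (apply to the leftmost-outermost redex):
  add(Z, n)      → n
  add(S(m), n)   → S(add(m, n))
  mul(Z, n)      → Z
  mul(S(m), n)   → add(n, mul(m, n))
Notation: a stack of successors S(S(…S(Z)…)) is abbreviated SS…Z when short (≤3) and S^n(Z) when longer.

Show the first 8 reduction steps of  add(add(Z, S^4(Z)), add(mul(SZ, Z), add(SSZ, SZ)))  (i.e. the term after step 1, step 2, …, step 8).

  start: add(add(Z, S^4(Z)), add(mul(SZ, Z), add(SSZ, SZ)))
  →1  add(S^4(Z), add(mul(SZ, Z), add(SSZ, SZ)))
  →2  S(add(SSSZ, add(mul(SZ, Z), add(SSZ, SZ))))
  →3  S(S(add(SSZ, add(mul(SZ, Z), add(SSZ, SZ)))))
  →4  S(S(S(add(SZ, add(mul(SZ, Z), add(SSZ, SZ))))))
  →5  S(S(S(S(add(Z, add(mul(SZ, Z), add(SSZ, SZ)))))))
  →6  S(S(S(S(add(mul(SZ, Z), add(SSZ, SZ))))))
  →7  S(S(S(S(add(add(Z, mul(Z, Z)), add(SSZ, SZ))))))
  →8  S(S(S(S(add(mul(Z, Z), add(SSZ, SZ))))))

Answer: after 8 steps: S(S(S(S(add(mul(Z, Z), add(SSZ, SZ))))))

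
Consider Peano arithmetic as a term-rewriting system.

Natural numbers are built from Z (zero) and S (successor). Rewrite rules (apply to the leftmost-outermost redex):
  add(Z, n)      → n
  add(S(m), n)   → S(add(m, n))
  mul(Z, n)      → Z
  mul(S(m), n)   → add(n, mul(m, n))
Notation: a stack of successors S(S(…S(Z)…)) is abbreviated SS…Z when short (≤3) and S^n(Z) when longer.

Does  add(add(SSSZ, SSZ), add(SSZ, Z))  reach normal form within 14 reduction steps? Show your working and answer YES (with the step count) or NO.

  start: add(add(SSSZ, SSZ), add(SSZ, Z))
  step 1: add(S(add(SSZ, SSZ)), add(SSZ, Z))
  step 2: S(add(add(SSZ, SSZ), add(SSZ, Z)))
  step 3: S(add(S(add(SZ, SSZ)), add(SSZ, Z)))
  step 4: S(S(add(add(SZ, SSZ), add(SSZ, Z))))
  step 5: S(S(add(S(add(Z, SSZ)), add(SSZ, Z))))
  step 6: S(S(S(add(add(Z, SSZ), add(SSZ, Z)))))
  step 7: S(S(S(add(SSZ, add(SSZ, Z)))))
  step 8: S(S(S(S(add(SZ, add(SSZ, Z))))))
  step 9: S(S(S(S(S(add(Z, add(SSZ, Z)))))))
  step 10: S(S(S(S(S(add(SSZ, Z))))))
  step 11: S(S(S(S(S(S(add(SZ, Z)))))))
  step 12: S(S(S(S(S(S(S(add(Z, Z))))))))
  step 13: S^7(Z)

Answer: YES — reaches normal form S^7(Z) in 13 ≤ 14 steps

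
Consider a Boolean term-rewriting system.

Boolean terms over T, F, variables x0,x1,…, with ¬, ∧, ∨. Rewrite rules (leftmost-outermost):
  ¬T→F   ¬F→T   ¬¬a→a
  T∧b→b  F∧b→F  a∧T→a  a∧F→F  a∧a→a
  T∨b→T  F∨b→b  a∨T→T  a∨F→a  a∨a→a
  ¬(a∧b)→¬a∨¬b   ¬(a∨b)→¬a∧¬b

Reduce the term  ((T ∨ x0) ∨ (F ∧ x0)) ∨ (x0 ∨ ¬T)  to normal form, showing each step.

  start: ((T ∨ x0) ∨ (F ∧ x0)) ∨ (x0 ∨ ¬T)
  step 1: (T ∨ (F ∧ x0)) ∨ (x0 ∨ ¬T)
  step 2: T ∨ (x0 ∨ ¬T)
  step 3: T

Answer: normal form = T  (in 3 steps)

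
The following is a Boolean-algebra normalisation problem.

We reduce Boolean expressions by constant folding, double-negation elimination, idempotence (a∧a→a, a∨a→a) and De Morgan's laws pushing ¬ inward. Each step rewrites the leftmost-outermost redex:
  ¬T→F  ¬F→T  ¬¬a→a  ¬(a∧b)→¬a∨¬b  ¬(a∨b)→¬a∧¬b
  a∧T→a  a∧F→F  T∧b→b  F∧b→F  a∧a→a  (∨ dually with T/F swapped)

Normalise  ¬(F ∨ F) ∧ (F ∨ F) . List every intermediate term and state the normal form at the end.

Answer: normal form = F  (in 5 steps)

Reduction:
  start: ¬(F ∨ F) ∧ (F ∨ F)
  step 1: (¬F ∧ ¬F) ∧ (F ∨ F)
  step 2: ¬F ∧ (F ∨ F)
  step 3: T ∧ (F ∨ F)
  step 4: F ∨ F
  step 5: F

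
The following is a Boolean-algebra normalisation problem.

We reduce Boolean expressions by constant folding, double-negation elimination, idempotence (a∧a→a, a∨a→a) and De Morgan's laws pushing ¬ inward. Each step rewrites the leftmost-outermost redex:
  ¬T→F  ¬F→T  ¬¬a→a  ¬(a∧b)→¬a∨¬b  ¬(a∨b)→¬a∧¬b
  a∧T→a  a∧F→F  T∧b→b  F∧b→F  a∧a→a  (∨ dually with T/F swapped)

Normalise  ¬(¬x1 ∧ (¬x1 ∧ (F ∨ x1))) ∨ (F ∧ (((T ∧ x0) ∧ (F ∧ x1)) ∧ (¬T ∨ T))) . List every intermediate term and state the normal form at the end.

  start: ¬(¬x1 ∧ (¬x1 ∧ (F ∨ x1))) ∨ (F ∧ (((T ∧ x0) ∧ (F ∧ x1)) ∧ (¬T ∨ T)))
  [1] (¬¬x1 ∨ ¬(¬x1 ∧ (F ∨ x1))) ∨ (F ∧ (((T ∧ x0) ∧ (F ∧ x1)) ∧ (¬T ∨ T)))
  [2] (x1 ∨ ¬(¬x1 ∧ (F ∨ x1))) ∨ (F ∧ (((T ∧ x0) ∧ (F ∧ x1)) ∧ (¬T ∨ T)))
  [3] (x1 ∨ (¬¬x1 ∨ ¬(F ∨ x1))) ∨ (F ∧ (((T ∧ x0) ∧ (F ∧ x1)) ∧ (¬T ∨ T)))
  [4] (x1 ∨ (x1 ∨ ¬(F ∨ x1))) ∨ (F ∧ (((T ∧ x0) ∧ (F ∧ x1)) ∧ (¬T ∨ T)))
  [5] (x1 ∨ (x1 ∨ (¬F ∧ ¬x1))) ∨ (F ∧ (((T ∧ x0) ∧ (F ∧ x1)) ∧ (¬T ∨ T)))
  [6] (x1 ∨ (x1 ∨ (T ∧ ¬x1))) ∨ (F ∧ (((T ∧ x0) ∧ (F ∧ x1)) ∧ (¬T ∨ T)))
  [7] (x1 ∨ (x1 ∨ ¬x1)) ∨ (F ∧ (((T ∧ x0) ∧ (F ∧ x1)) ∧ (¬T ∨ T)))
  [8] (x1 ∨ (x1 ∨ ¬x1)) ∨ F
  [9] x1 ∨ (x1 ∨ ¬x1)

Answer: normal form = x1 ∨ (x1 ∨ ¬x1)  (in 9 steps)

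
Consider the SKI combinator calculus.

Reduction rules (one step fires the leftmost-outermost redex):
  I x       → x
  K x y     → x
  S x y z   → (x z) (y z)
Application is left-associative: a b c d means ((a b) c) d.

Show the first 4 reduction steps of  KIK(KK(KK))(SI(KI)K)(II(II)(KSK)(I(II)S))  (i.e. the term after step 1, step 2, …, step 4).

  start: KIK(KK(KK))(SI(KI)K)(II(II)(KSK)(I(II)S))
  [1] I(KK(KK))(SI(KI)K)(II(II)(KSK)(I(II)S))
  [2] KK(KK)(SI(KI)K)(II(II)(KSK)(I(II)S))
  [3] K(SI(KI)K)(II(II)(KSK)(I(II)S))
  [4] SI(KI)K

Answer: after 4 steps: SI(KI)K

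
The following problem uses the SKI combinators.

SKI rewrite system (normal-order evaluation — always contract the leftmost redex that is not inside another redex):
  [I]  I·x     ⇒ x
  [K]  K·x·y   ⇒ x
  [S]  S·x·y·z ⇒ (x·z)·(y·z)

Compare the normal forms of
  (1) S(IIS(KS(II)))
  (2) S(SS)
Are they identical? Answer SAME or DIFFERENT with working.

Answer: SAME — A ⇓ S(SS), B ⇓ S(SS)

Derivation:
Term A:
  start: S(IIS(KS(II)))
  →1  S(IS(KS(II)))
  →2  S(S(KS(II)))
  →3  S(SS)

Term B:
  start: S(SS)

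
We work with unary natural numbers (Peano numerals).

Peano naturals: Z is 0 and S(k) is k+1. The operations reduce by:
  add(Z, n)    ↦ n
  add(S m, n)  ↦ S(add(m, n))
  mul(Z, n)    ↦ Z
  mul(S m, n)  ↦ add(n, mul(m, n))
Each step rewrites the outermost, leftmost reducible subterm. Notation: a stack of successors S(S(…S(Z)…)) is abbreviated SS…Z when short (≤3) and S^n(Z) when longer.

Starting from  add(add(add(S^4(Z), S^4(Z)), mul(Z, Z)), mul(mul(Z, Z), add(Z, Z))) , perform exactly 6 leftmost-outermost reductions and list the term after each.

Answer: after 6 steps: S(S(add(add(add(SSZ, S^4(Z)), mul(Z, Z)), mul(mul(Z, Z), add(Z, Z)))))

Derivation:
  start: add(add(add(S^4(Z), S^4(Z)), mul(Z, Z)), mul(mul(Z, Z), add(Z, Z)))
  [1] add(add(S(add(SSSZ, S^4(Z))), mul(Z, Z)), mul(mul(Z, Z), add(Z, Z)))
  [2] add(S(add(add(SSSZ, S^4(Z)), mul(Z, Z))), mul(mul(Z, Z), add(Z, Z)))
  [3] S(add(add(add(SSSZ, S^4(Z)), mul(Z, Z)), mul(mul(Z, Z), add(Z, Z))))
  [4] S(add(add(S(add(SSZ, S^4(Z))), mul(Z, Z)), mul(mul(Z, Z), add(Z, Z))))
  [5] S(add(S(add(add(SSZ, S^4(Z)), mul(Z, Z))), mul(mul(Z, Z), add(Z, Z))))
  [6] S(S(add(add(add(SSZ, S^4(Z)), mul(Z, Z)), mul(mul(Z, Z), add(Z, Z)))))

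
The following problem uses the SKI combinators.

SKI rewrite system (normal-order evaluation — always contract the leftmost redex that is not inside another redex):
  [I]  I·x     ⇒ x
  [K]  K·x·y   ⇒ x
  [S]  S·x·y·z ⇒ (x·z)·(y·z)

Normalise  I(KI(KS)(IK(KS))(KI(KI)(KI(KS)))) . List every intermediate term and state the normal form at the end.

  start: I(KI(KS)(IK(KS))(KI(KI)(KI(KS))))
  →1  KI(KS)(IK(KS))(KI(KI)(KI(KS)))
  →2  I(IK(KS))(KI(KI)(KI(KS)))
  →3  IK(KS)(KI(KI)(KI(KS)))
  →4  K(KS)(KI(KI)(KI(KS)))
  →5  KS

Answer: normal form = KS  (in 5 steps)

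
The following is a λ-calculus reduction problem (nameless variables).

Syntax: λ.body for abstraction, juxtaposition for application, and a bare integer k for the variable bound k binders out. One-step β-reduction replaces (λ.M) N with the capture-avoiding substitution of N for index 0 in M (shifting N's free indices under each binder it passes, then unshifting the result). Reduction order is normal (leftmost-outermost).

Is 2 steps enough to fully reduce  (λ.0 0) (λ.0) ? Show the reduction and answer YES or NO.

Answer: YES — reaches normal form λ.0 in 2 ≤ 2 steps

Working:
  start: (λ.0 0) (λ.0)
  [1] (λ.0) (λ.0)
  [2] λ.0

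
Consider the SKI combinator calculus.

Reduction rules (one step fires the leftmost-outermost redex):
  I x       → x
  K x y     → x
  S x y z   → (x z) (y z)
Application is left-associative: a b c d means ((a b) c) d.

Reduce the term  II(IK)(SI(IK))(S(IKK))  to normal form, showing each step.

Answer: normal form = SIK  (in 5 steps)

Reduction:
  start: II(IK)(SI(IK))(S(IKK))
  →1  I(IK)(SI(IK))(S(IKK))
  →2  IK(SI(IK))(S(IKK))
  →3  K(SI(IK))(S(IKK))
  →4  SI(IK)
  →5  SIK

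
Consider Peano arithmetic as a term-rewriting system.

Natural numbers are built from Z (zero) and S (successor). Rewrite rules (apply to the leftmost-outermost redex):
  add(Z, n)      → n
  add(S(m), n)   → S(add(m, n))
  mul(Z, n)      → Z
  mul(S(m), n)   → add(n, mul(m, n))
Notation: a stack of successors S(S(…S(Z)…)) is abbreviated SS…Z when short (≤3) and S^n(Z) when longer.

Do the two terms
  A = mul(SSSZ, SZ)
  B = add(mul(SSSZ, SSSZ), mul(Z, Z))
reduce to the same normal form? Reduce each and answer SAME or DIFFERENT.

Answer: DIFFERENT — A ⇓ SSSZ, B ⇓ S^9(Z)

Derivation:
Term A:
  start: mul(SSSZ, SZ)
  step 1: add(SZ, mul(SSZ, SZ))
  step 2: S(add(Z, mul(SSZ, SZ)))
  step 3: S(mul(SSZ, SZ))
  step 4: S(add(SZ, mul(SZ, SZ)))
  step 5: S(S(add(Z, mul(SZ, SZ))))
  step 6: S(S(mul(SZ, SZ)))
  step 7: S(S(add(SZ, mul(Z, SZ))))
  step 8: S(S(S(add(Z, mul(Z, SZ)))))
  step 9: S(S(S(mul(Z, SZ))))
  step 10: SSSZ

Term B:
  start: add(mul(SSSZ, SSSZ), mul(Z, Z))
  step 1: add(add(SSSZ, mul(SSZ, SSSZ)), mul(Z, Z))
  step 2: add(S(add(SSZ, mul(SSZ, SSSZ))), mul(Z, Z))
  step 3: S(add(add(SSZ, mul(SSZ, SSSZ)), mul(Z, Z)))
  step 4: S(add(S(add(SZ, mul(SSZ, SSSZ))), mul(Z, Z)))
  step 5: S(S(add(add(SZ, mul(SSZ, SSSZ)), mul(Z, Z))))
  step 6: S(S(add(S(add(Z, mul(SSZ, SSSZ))), mul(Z, Z))))
  step 7: S(S(S(add(add(Z, mul(SSZ, SSSZ)), mul(Z, Z)))))
  step 8: S(S(S(add(mul(SSZ, SSSZ), mul(Z, Z)))))
  step 9: S(S(S(add(add(SSSZ, mul(SZ, SSSZ)), mul(Z, Z)))))
  step 10: S(S(S(add(S(add(SSZ, mul(SZ, SSSZ))), mul(Z, Z)))))
  step 11: S(S(S(S(add(add(SSZ, mul(SZ, SSSZ)), mul(Z, Z))))))
  step 12: S(S(S(S(add(S(add(SZ, mul(SZ, SSSZ))), mul(Z, Z))))))
  step 13: S(S(S(S(S(add(add(SZ, mul(SZ, SSSZ)), mul(Z, Z)))))))
  step 14: S(S(S(S(S(add(S(add(Z, mul(SZ, SSSZ))), mul(Z, Z)))))))
  step 15: S(S(S(S(S(S(add(add(Z, mul(SZ, SSSZ)), mul(Z, Z))))))))
  step 16: S(S(S(S(S(S(add(mul(SZ, SSSZ), mul(Z, Z))))))))
  step 17: S(S(S(S(S(S(add(add(SSSZ, mul(Z, SSSZ)), mul(Z, Z))))))))
  step 18: S(S(S(S(S(S(add(S(add(SSZ, mul(Z, SSSZ))), mul(Z, Z))))))))
  step 19: S(S(S(S(S(S(S(add(add(SSZ, mul(Z, SSSZ)), mul(Z, Z)))))))))
  step 20: S(S(S(S(S(S(S(add(S(add(SZ, mul(Z, SSSZ))), mul(Z, Z)))))))))
  step 21: S(S(S(S(S(S(S(S(add(add(SZ, mul(Z, SSSZ)), mul(Z, Z))))))))))
  step 22: S(S(S(S(S(S(S(S(add(S(add(Z, mul(Z, SSSZ))), mul(Z, Z))))))))))
  step 23: S(S(S(S(S(S(S(S(S(add(add(Z, mul(Z, SSSZ)), mul(Z, Z)))))))))))
  step 24: S(S(S(S(S(S(S(S(S(add(mul(Z, SSSZ), mul(Z, Z)))))))))))
  step 25: S(S(S(S(S(S(S(S(S(add(Z, mul(Z, Z)))))))))))
  step 26: S(S(S(S(S(S(S(S(S(mul(Z, Z))))))))))
  step 27: S^9(Z)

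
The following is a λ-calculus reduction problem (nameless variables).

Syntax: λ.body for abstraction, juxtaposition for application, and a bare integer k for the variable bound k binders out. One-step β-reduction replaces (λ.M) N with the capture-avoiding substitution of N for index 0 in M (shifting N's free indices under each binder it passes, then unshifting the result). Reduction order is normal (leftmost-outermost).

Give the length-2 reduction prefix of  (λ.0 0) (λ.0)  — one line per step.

  start: (λ.0 0) (λ.0)
  [1] (λ.0) (λ.0)
  [2] λ.0

Answer: after 2 steps: λ.0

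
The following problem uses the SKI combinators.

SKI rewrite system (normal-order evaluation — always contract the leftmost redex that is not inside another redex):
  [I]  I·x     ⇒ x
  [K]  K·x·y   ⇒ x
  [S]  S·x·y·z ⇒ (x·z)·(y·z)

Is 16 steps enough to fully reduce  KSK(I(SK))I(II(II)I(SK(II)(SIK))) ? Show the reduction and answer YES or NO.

  start: KSK(I(SK))I(II(II)I(SK(II)(SIK)))
  [1] S(I(SK))I(II(II)I(SK(II)(SIK)))
  [2] I(SK)(II(II)I(SK(II)(SIK)))(I(II(II)I(SK(II)(SIK))))
  [3] SK(II(II)I(SK(II)(SIK)))(I(II(II)I(SK(II)(SIK))))
  [4] K(I(II(II)I(SK(II)(SIK))))(II(II)I(SK(II)(SIK))(I(II(II)I(SK(II)(SIK)))))
  [5] I(II(II)I(SK(II)(SIK)))
  [6] II(II)I(SK(II)(SIK))
  [7] I(II)I(SK(II)(SIK))
  [8] III(SK(II)(SIK))
  [9] II(SK(II)(SIK))
  [10] I(SK(II)(SIK))
  [11] SK(II)(SIK)
  [12] K(SIK)(II(SIK))
  [13] SIK

Answer: YES — reaches normal form SIK in 13 ≤ 16 steps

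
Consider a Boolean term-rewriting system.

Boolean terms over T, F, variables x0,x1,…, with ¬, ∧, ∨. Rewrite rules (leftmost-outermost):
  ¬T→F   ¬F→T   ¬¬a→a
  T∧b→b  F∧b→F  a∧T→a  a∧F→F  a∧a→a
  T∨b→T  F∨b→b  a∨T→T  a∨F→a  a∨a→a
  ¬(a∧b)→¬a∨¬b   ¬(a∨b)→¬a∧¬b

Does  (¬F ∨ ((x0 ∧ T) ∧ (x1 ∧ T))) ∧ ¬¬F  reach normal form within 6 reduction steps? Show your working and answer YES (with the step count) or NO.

  start: (¬F ∨ ((x0 ∧ T) ∧ (x1 ∧ T))) ∧ ¬¬F
  [1] (T ∨ ((x0 ∧ T) ∧ (x1 ∧ T))) ∧ ¬¬F
  [2] T ∧ ¬¬F
  [3] ¬¬F
  [4] F

Answer: YES — reaches normal form F in 4 ≤ 6 steps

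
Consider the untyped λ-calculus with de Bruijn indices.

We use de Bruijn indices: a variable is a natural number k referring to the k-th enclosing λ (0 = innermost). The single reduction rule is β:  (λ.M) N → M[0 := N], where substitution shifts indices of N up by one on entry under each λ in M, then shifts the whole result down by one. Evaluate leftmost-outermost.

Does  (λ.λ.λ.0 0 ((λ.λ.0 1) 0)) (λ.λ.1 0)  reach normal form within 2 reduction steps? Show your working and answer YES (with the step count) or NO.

Answer: YES — reaches normal form λ.λ.0 0 (λ.0 1) in 2 ≤ 2 steps

Reduction:
  start: (λ.λ.λ.0 0 ((λ.λ.0 1) 0)) (λ.λ.1 0)
  [1] λ.λ.0 0 ((λ.λ.0 1) 0)
  [2] λ.λ.0 0 (λ.0 1)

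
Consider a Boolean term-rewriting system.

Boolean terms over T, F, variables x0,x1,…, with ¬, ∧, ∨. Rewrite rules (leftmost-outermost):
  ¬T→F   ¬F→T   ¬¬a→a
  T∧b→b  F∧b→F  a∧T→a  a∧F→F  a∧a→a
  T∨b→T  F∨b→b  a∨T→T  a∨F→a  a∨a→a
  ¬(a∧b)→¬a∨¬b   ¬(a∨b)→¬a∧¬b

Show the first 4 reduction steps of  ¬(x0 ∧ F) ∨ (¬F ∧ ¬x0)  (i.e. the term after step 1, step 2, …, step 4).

  start: ¬(x0 ∧ F) ∨ (¬F ∧ ¬x0)
  step 1: (¬x0 ∨ ¬F) ∨ (¬F ∧ ¬x0)
  step 2: (¬x0 ∨ T) ∨ (¬F ∧ ¬x0)
  step 3: T ∨ (¬F ∧ ¬x0)
  step 4: T

Answer: after 4 steps: T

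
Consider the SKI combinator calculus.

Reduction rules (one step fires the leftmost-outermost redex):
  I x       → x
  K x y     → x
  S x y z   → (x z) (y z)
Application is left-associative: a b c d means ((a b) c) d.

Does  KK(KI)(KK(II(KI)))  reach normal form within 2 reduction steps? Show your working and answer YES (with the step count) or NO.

  start: KK(KI)(KK(II(KI)))
  →1  K(KK(II(KI)))
  →2  KK

Answer: YES — reaches normal form KK in 2 ≤ 2 steps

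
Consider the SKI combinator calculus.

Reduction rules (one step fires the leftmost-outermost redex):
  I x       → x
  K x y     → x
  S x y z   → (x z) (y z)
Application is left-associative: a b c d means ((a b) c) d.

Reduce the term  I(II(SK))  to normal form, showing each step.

  start: I(II(SK))
  [1] II(SK)
  [2] I(SK)
  [3] SK

Answer: normal form = SK  (in 3 steps)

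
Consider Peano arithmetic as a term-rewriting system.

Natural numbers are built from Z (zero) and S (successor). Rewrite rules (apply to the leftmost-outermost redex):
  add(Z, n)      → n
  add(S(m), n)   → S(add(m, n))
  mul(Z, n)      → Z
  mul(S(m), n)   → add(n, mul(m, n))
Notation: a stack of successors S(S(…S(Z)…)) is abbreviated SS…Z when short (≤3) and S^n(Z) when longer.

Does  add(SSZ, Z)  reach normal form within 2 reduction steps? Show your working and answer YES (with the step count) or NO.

Answer: NO — after 2 steps the term is S(S(add(Z, Z))), not yet normal

Derivation:
  start: add(SSZ, Z)
  →1  S(add(SZ, Z))
  →2  S(S(add(Z, Z)))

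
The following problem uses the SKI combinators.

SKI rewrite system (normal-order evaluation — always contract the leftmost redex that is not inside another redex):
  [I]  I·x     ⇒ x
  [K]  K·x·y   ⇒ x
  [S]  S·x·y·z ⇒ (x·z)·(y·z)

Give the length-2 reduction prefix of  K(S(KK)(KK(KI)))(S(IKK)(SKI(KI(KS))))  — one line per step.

Answer: after 2 steps: S(KK)K

Derivation:
  start: K(S(KK)(KK(KI)))(S(IKK)(SKI(KI(KS))))
  →1  S(KK)(KK(KI))
  →2  S(KK)K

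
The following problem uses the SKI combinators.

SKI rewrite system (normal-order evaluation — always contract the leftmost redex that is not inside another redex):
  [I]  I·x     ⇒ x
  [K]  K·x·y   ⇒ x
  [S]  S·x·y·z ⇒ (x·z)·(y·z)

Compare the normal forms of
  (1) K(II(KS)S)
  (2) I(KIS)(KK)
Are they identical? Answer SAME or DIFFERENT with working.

Answer: DIFFERENT — A ⇓ KS, B ⇓ KK

Working:
Term A:
  start: K(II(KS)S)
  step 1: K(I(KS)S)
  step 2: K(KSS)
  step 3: KS

Term B:
  start: I(KIS)(KK)
  step 1: KIS(KK)
  step 2: I(KK)
  step 3: KK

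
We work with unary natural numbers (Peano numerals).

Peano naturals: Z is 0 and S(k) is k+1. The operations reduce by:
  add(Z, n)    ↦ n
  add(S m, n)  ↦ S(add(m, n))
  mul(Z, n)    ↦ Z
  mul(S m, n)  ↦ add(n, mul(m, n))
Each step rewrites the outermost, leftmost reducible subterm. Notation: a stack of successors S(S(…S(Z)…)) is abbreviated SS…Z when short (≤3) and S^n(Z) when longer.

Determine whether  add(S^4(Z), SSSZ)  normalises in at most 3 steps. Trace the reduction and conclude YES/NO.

  start: add(S^4(Z), SSSZ)
  [1] S(add(SSSZ, SSSZ))
  [2] S(S(add(SSZ, SSSZ)))
  [3] S(S(S(add(SZ, SSSZ))))

Answer: NO — after 3 steps the term is S(S(S(add(SZ, SSSZ)))), not yet normal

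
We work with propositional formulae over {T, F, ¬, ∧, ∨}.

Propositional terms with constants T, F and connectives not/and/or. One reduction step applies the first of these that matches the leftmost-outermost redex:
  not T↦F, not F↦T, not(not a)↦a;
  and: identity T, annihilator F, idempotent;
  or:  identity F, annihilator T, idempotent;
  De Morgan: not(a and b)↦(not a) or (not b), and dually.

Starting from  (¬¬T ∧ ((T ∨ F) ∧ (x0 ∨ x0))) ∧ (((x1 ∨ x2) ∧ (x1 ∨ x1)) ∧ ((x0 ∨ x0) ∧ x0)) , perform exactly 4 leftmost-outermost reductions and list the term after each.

Answer: after 4 steps: (x0 ∨ x0) ∧ (((x1 ∨ x2) ∧ (x1 ∨ x1)) ∧ ((x0 ∨ x0) ∧ x0))

Reduction:
  start: (¬¬T ∧ ((T ∨ F) ∧ (x0 ∨ x0))) ∧ (((x1 ∨ x2) ∧ (x1 ∨ x1)) ∧ ((x0 ∨ x0) ∧ x0))
  →1  (T ∧ ((T ∨ F) ∧ (x0 ∨ x0))) ∧ (((x1 ∨ x2) ∧ (x1 ∨ x1)) ∧ ((x0 ∨ x0) ∧ x0))
  →2  ((T ∨ F) ∧ (x0 ∨ x0)) ∧ (((x1 ∨ x2) ∧ (x1 ∨ x1)) ∧ ((x0 ∨ x0) ∧ x0))
  →3  (T ∧ (x0 ∨ x0)) ∧ (((x1 ∨ x2) ∧ (x1 ∨ x1)) ∧ ((x0 ∨ x0) ∧ x0))
  →4  (x0 ∨ x0) ∧ (((x1 ∨ x2) ∧ (x1 ∨ x1)) ∧ ((x0 ∨ x0) ∧ x0))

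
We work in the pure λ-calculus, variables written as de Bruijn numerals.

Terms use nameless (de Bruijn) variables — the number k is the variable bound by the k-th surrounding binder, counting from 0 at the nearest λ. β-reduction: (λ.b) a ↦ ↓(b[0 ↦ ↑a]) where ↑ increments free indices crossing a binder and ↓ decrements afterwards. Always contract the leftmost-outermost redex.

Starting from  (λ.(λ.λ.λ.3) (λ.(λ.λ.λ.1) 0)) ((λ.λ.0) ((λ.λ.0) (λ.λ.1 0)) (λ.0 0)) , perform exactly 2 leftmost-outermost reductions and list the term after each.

Answer: after 2 steps: λ.λ.(λ.λ.0) ((λ.λ.0) (λ.λ.1 0)) (λ.0 0)

Working:
  start: (λ.(λ.λ.λ.3) (λ.(λ.λ.λ.1) 0)) ((λ.λ.0) ((λ.λ.0) (λ.λ.1 0)) (λ.0 0))
  →1  (λ.λ.λ.(λ.λ.0) ((λ.λ.0) (λ.λ.1 0)) (λ.0 0)) (λ.(λ.λ.λ.1) 0)
  →2  λ.λ.(λ.λ.0) ((λ.λ.0) (λ.λ.1 0)) (λ.0 0)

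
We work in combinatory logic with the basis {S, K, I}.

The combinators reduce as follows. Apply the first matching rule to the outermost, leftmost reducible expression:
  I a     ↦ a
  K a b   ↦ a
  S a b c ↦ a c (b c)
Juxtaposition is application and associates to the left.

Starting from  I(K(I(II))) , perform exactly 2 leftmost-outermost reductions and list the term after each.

  start: I(K(I(II)))
  [1] K(I(II))
  [2] K(II)

Answer: after 2 steps: K(II)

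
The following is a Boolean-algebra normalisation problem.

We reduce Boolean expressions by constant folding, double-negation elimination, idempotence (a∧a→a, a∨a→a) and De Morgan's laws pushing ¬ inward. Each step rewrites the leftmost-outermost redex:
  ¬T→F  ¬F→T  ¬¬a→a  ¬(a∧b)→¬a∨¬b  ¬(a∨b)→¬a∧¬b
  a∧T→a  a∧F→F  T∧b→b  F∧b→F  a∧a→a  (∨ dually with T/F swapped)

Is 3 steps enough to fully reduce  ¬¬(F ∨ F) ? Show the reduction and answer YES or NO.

Answer: YES — reaches normal form F in 2 ≤ 3 steps

Derivation:
  start: ¬¬(F ∨ F)
  →1  F ∨ F
  →2  F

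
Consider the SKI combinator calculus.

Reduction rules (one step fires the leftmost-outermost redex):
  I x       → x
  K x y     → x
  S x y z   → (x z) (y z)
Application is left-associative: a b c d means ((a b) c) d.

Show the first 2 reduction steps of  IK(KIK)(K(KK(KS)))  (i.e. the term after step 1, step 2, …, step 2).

  start: IK(KIK)(K(KK(KS)))
  [1] K(KIK)(K(KK(KS)))
  [2] KIK

Answer: after 2 steps: KIK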